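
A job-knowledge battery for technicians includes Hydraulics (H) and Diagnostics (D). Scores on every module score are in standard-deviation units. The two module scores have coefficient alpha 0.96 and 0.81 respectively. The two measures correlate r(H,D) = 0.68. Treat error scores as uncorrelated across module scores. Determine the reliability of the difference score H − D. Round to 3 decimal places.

0.641

Var(H−D) = 1 + 1 − 2·0.68 = 2 − 1.36 = 0.64.
With uncorrelated errors the cross-covariances are all true-score covariance, so they carry over unchanged; only the diagonal terms shrink to ρᵢσᵢ².
True-score variance = [0.96 + 0.81] − 1.36 = 1.77 − 1.36 = 0.41.
Reliability = 0.41 / 0.64 = 0.641.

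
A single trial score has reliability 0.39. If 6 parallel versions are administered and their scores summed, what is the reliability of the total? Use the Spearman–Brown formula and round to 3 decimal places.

0.793

ρ_k = kρ / (1 + (k−1)ρ) = 6·0.39 / (1 + 5·0.39) = 2.340 / 2.950 = 0.793.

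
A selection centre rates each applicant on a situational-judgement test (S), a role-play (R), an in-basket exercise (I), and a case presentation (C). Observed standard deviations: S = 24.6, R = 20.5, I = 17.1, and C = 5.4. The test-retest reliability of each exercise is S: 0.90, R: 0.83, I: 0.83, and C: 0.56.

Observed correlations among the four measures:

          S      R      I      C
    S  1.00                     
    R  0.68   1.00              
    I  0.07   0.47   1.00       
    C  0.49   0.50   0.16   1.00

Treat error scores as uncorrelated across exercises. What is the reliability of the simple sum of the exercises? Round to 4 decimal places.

0.9277

Var(S+R+I+C) = 24.6² + 20.5² + 17.1² + 5.4² + 2·[24.6·20.5·0.68 + 24.6·17.1·0.07 + 24.6·5.4·0.49 + 20.5·17.1·0.47 + 20.5·5.4·0.50 + 17.1·5.4·0.16] = 1346.98 + 1344.69 = 2691.67.
With uncorrelated errors the cross-covariances are all true-score covariance, so they carry over unchanged; only the diagonal terms shrink to ρᵢσᵢ².
True-score variance = [24.6²·0.90 + 20.5²·0.83 + 17.1²·0.83 + 5.4²·0.56] + 1344.69 = 1152.48 + 1344.69 = 2497.17.
Reliability = 2497.17 / 2691.67 = 0.9277.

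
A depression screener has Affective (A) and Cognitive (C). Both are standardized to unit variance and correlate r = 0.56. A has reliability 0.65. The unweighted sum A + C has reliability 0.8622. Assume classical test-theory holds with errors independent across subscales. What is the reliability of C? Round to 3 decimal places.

Var(A+C) = 2 + 2·0.56 = 3.120.
True-score variance = ρ_A + ρ_C + 2·0.56, so 0.8622 = (0.65 + ρ_C + 1.12) / 3.120.
ρ_C = 0.8622·3.120 − 0.65 − 1.12 = 0.920.

0.920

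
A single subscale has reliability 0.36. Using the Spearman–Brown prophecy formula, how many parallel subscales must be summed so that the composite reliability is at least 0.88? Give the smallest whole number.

14

k ≥ ρ*(1−ρ₁)/(ρ₁(1−ρ*)) = 0.88·0.64 / (0.36·0.12) = 13.037.
Smallest integer k = 14.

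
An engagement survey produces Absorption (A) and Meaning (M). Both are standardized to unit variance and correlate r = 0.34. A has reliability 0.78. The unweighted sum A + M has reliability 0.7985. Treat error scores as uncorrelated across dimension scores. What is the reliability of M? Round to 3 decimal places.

0.680

Var(A+M) = 2 + 2·0.34 = 2.680.
True-score variance = ρ_A + ρ_M + 2·0.34, so 0.7985 = (0.78 + ρ_M + 0.68) / 2.680.
ρ_M = 0.7985·2.680 − 0.78 − 0.68 = 0.680.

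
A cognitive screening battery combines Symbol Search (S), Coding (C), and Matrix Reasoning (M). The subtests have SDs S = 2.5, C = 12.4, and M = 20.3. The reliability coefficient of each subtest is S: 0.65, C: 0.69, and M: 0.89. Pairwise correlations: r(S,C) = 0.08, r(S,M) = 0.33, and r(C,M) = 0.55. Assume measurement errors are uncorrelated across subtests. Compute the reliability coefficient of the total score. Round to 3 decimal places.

0.893

Var(S+C+M) = 2.5² + 12.4² + 20.3² + 2·[2.5·12.4·0.08 + 2.5·20.3·0.33 + 12.4·20.3·0.55] = 572.1 + 315.347 = 887.447.
With uncorrelated errors the cross-covariances are all true-score covariance, so they carry over unchanged; only the diagonal terms shrink to ρᵢσᵢ².
True-score variance = [2.5²·0.65 + 12.4²·0.69 + 20.3²·0.89] + 315.347 = 476.917 + 315.347 = 792.264.
Reliability = 792.264 / 887.447 = 0.893.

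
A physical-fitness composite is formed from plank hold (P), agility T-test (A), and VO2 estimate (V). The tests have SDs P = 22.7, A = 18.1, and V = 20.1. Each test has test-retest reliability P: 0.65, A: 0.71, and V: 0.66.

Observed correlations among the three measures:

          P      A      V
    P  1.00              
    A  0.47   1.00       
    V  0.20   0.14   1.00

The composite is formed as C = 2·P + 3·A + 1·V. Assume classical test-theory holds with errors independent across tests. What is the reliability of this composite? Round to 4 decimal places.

Var(C) = 2²·22.7² + 3²·18.1² + 20.1² + 2·[6·22.7·18.1·0.47 + 2·22.7·20.1·0.20 + 3·18.1·20.1·0.14] = 5413.66 + 2987.92 = 8401.58.
Under uncorrelated errors the observed covariances equal the true-score covariances, so only the own-variance terms attenuate.
True-score variance = [2²·22.7²·0.65 + 3²·18.1²·0.71 + 20.1²·0.66] + 2987.92 = 3699.83 + 2987.92 = 6687.75.
Reliability = 6687.75 / 8401.58 = 0.7960.

0.7960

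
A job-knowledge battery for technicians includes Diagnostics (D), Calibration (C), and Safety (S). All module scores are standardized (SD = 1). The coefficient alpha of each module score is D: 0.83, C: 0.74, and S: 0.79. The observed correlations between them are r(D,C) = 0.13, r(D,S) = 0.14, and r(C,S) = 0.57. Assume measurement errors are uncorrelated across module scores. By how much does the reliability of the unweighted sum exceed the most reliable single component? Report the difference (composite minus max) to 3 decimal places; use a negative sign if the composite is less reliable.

Var(sum) = 3 + 1.68 = 4.68; true-score variance = 2.36 + 1.68 = 4.04; composite reliability = 0.8632.
Max component reliability = 0.8300.
Difference = 0.8632 − 0.8300 = 0.033.

0.033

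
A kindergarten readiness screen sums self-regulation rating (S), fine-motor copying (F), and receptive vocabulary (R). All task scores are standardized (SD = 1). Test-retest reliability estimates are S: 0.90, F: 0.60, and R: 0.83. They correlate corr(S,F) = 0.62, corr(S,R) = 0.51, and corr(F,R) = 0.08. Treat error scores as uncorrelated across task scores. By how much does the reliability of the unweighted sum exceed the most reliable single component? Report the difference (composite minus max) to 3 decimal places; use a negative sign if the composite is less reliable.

-0.024

Var(sum) = 3 + 2.42 = 5.42; true-score variance = 2.33 + 2.42 = 4.75; composite reliability = 0.8764.
Max component reliability = 0.9000.
Difference = 0.8764 − 0.9000 = -0.024.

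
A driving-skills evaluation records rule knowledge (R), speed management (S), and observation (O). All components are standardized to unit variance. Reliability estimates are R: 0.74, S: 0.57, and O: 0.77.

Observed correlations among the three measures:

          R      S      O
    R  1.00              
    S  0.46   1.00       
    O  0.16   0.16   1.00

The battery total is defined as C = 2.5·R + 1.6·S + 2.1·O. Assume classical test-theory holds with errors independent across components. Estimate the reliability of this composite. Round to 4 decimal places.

0.8097

Var(C) = 2.5² + 1.6² + 2.1² + 2·[4·0.46 + 5.25·0.16 + 3.36·0.16] = 13.22 + 6.4352 = 19.6552.
With uncorrelated errors the cross-covariances are all true-score covariance, so they carry over unchanged; only the diagonal terms shrink to ρᵢσᵢ².
True-score variance = [2.5²·0.74 + 1.6²·0.57 + 2.1²·0.77] + 6.4352 = 9.4799 + 6.4352 = 15.9151.
Reliability = 15.9151 / 19.6552 = 0.8097.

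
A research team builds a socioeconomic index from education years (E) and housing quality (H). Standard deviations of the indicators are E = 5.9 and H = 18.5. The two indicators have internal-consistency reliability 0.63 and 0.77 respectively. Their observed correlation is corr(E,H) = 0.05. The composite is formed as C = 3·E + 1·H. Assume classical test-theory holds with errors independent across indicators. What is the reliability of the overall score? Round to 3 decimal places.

Var(C) = 3²·5.9² + 18.5² + 2·[3·5.9·18.5·0.05] = 655.54 + 32.745 = 688.285.
With uncorrelated errors the cross-covariances are all true-score covariance, so they carry over unchanged; only the diagonal terms shrink to ρᵢσᵢ².
True-score variance = [3²·5.9²·0.63 + 18.5²·0.77] + 32.745 = 460.905 + 32.745 = 493.65.
Reliability = 493.65 / 688.285 = 0.717.

0.717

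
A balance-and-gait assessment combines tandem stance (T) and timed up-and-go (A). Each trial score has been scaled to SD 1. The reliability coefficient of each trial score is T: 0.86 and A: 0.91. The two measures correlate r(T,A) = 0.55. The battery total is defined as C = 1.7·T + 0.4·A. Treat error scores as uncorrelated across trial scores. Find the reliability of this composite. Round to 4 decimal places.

0.8897

Var(C) = 1.7² + 0.4² + 2·[0.68·0.55] = 3.05 + 0.748 = 3.798.
With uncorrelated errors the cross-covariances are all true-score covariance, so they carry over unchanged; only the diagonal terms shrink to ρᵢσᵢ².
True-score variance = [1.7²·0.86 + 0.4²·0.91] + 0.748 = 2.631 + 0.748 = 3.379.
Reliability = 3.379 / 3.798 = 0.8897.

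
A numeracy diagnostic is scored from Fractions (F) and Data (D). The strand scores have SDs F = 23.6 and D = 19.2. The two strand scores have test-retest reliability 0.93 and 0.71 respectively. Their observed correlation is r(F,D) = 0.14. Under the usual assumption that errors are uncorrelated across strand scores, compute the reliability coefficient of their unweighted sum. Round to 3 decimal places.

Var(F+D) = 23.6² + 19.2² + 2·[23.6·19.2·0.14] = 925.6 + 126.874 = 1052.47.
With uncorrelated errors the cross-covariances are all true-score covariance, so they carry over unchanged; only the diagonal terms shrink to ρᵢσᵢ².
True-score variance = [23.6²·0.93 + 19.2²·0.71] + 126.874 = 779.707 + 126.874 = 906.581.
Reliability = 906.581 / 1052.47 = 0.861.

0.861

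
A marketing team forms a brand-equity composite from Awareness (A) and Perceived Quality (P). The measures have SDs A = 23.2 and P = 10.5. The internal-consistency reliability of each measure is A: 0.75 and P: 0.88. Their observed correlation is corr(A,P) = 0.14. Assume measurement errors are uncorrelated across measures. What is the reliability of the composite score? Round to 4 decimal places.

Var(A+P) = 23.2² + 10.5² + 2·[23.2·10.5·0.14] = 648.49 + 68.208 = 716.698.
With uncorrelated errors the cross-covariances are all true-score covariance, so they carry over unchanged; only the diagonal terms shrink to ρᵢσᵢ².
True-score variance = [23.2²·0.75 + 10.5²·0.88] + 68.208 = 500.7 + 68.208 = 568.908.
Reliability = 568.908 / 716.698 = 0.7938.

0.7938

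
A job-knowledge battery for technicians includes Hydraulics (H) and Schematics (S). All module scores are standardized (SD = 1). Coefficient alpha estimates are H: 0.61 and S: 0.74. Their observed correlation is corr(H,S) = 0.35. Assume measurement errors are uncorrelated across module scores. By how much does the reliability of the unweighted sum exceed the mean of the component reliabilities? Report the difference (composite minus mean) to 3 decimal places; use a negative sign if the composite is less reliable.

0.084

Var(sum) = 2 + 0.7 = 2.7; true-score variance = 1.35 + 0.7 = 2.05; composite reliability = 0.7593.
Mean component reliability = 0.6750.
Difference = 0.7593 − 0.6750 = 0.084.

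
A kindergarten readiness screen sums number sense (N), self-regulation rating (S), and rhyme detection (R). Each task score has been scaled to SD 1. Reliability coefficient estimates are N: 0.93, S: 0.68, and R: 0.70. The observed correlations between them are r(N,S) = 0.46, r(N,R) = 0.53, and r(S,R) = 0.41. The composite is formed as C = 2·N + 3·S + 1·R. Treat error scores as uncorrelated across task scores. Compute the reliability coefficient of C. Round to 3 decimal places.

Var(C) = 2² + 3² + 1 + 2·[6·0.46 + 2·0.53 + 3·0.41] = 14 + 10.1 = 24.1.
Under uncorrelated errors the observed covariances equal the true-score covariances, so only the own-variance terms attenuate.
True-score variance = [2²·0.93 + 3²·0.68 + 0.70] + 10.1 = 10.54 + 10.1 = 20.64.
Reliability = 20.64 / 24.1 = 0.856.

0.856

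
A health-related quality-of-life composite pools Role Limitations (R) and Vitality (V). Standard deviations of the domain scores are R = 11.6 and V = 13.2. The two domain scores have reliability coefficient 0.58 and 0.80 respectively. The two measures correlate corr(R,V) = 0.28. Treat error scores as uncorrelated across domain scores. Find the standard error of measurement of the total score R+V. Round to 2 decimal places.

9.56

Var(total) = 308.8 + 85.7472 = 394.547.
True-score variance = 217.437 + 85.7472 = 303.184, so reliability = 0.7684.
Error variance = 394.547 − 303.184 = 91.3632; SEM = √91.3632 = 9.56.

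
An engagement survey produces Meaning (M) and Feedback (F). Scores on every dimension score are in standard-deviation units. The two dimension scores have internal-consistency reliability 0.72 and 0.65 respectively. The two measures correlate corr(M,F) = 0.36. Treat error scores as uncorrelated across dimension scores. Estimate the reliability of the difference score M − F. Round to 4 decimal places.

0.5078

Var(M−F) = 1 + 1 − 2·0.36 = 2 − 0.72 = 1.28.
Under uncorrelated errors the observed covariances equal the true-score covariances, so only the own-variance terms attenuate.
True-score variance = [0.72 + 0.65] − 0.72 = 1.37 − 0.72 = 0.65.
Reliability = 0.65 / 1.28 = 0.5078.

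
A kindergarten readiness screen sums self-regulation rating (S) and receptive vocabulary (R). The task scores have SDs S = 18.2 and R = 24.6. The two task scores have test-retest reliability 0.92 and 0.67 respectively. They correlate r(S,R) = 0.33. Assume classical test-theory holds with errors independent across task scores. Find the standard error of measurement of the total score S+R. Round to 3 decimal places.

15.040

Var(total) = 936.4 + 295.495 = 1231.9.
True-score variance = 710.198 + 295.495 = 1005.69, so reliability = 0.8164.
Error variance = 1231.9 − 1005.69 = 226.202; SEM = √226.202 = 15.040.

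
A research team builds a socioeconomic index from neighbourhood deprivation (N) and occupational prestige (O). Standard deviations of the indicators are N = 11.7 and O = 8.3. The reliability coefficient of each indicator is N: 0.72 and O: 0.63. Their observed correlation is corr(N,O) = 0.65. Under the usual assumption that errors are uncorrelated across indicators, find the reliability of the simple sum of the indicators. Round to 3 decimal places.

0.808

Var(N+O) = 11.7² + 8.3² + 2·[11.7·8.3·0.65] = 205.78 + 126.243 = 332.023.
Because errors are independent across components, Cov(Tᵢ,Tⱼ) = Cov(Xᵢ,Xⱼ); the off-diagonal part of the true-score variance is the same as above.
True-score variance = [11.7²·0.72 + 8.3²·0.63] + 126.243 = 141.962 + 126.243 = 268.204.
Reliability = 268.204 / 332.023 = 0.808.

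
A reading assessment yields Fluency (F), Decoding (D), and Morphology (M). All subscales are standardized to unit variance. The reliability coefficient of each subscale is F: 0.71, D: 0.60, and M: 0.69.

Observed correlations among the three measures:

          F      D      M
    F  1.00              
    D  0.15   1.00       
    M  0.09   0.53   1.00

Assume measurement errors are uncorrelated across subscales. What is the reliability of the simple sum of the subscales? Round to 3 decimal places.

Var(F+D+M) = 3 + 2·[0.15 + 0.09 + 0.53] = 3 + 1.54 = 4.54.
Because errors are independent across components, Cov(Tᵢ,Tⱼ) = Cov(Xᵢ,Xⱼ); the off-diagonal part of the true-score variance is the same as above.
True-score variance = [0.71 + 0.60 + 0.69] + 1.54 = 2 + 1.54 = 3.54.
Reliability = 3.54 / 4.54 = 0.780.

0.780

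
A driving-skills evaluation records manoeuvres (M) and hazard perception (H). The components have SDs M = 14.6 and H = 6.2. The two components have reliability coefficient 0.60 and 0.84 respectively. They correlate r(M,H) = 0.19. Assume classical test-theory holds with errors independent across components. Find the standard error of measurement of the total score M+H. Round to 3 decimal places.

9.561

Var(total) = 251.6 + 34.3976 = 285.998.
True-score variance = 160.186 + 34.3976 = 194.583, so reliability = 0.6804.
Error variance = 285.998 − 194.583 = 91.4144; SEM = √91.4144 = 9.561.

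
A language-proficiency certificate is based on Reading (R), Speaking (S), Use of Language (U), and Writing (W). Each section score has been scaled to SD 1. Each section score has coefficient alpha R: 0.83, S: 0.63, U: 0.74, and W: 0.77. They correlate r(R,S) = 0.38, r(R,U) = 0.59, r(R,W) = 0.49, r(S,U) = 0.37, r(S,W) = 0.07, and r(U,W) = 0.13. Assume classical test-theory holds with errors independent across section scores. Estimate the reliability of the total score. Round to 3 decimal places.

0.872

Var(R+S+U+W) = 4 + 2·[0.38 + 0.59 + 0.49 + 0.37 + 0.07 + 0.13] = 4 + 4.06 = 8.06.
Under uncorrelated errors the observed covariances equal the true-score covariances, so only the own-variance terms attenuate.
True-score variance = [0.83 + 0.63 + 0.74 + 0.77] + 4.06 = 2.97 + 4.06 = 7.03.
Reliability = 7.03 / 8.06 = 0.872.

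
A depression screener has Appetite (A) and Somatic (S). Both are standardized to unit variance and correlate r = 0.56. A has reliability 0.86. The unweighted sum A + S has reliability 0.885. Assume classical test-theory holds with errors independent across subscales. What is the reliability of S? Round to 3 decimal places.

Var(A+S) = 2 + 2·0.56 = 3.120.
True-score variance = ρ_A + ρ_S + 2·0.56, so 0.885 = (0.86 + ρ_S + 1.12) / 3.120.
ρ_S = 0.885·3.120 − 0.86 − 1.12 = 0.781.

0.781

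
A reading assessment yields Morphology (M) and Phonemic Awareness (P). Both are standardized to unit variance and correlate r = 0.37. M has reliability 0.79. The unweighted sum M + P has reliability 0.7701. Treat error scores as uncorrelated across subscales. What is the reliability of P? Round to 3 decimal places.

0.580

Var(M+P) = 2 + 2·0.37 = 2.740.
True-score variance = ρ_M + ρ_P + 2·0.37, so 0.7701 = (0.79 + ρ_P + 0.74) / 2.740.
ρ_P = 0.7701·2.740 − 0.79 − 0.74 = 0.580.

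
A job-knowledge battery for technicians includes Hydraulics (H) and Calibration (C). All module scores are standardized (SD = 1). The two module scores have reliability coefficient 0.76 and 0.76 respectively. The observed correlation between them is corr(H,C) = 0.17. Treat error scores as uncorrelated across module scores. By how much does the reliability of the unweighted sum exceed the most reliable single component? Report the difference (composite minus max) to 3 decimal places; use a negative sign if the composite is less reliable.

Var(sum) = 2 + 0.34 = 2.34; true-score variance = 1.52 + 0.34 = 1.86; composite reliability = 0.7949.
Max component reliability = 0.7600.
Difference = 0.7949 − 0.7600 = 0.035.

0.035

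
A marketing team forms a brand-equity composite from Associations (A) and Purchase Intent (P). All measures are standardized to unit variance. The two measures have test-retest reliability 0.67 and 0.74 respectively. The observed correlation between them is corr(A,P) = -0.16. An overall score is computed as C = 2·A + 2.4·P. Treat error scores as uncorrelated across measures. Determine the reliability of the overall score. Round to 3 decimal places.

Var(C) = 2² + 2.4² + 2·[4.8·(-0.16)] = 9.76 − 1.536 = 8.224.
With uncorrelated errors the cross-covariances are all true-score covariance, so they carry over unchanged; only the diagonal terms shrink to ρᵢσᵢ².
True-score variance = [2²·0.67 + 2.4²·0.74] − 1.536 = 6.9424 − 1.536 = 5.4064.
Reliability = 5.4064 / 8.224 = 0.657.

0.657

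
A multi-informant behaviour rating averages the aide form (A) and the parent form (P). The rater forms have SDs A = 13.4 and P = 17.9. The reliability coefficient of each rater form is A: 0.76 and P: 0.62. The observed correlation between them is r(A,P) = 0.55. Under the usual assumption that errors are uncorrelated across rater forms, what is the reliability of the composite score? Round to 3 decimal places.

0.784

Var(A+P) = 13.4² + 17.9² + 2·[13.4·17.9·0.55] = 499.97 + 263.846 = 763.816.
With uncorrelated errors the cross-covariances are all true-score covariance, so they carry over unchanged; only the diagonal terms shrink to ρᵢσᵢ².
True-score variance = [13.4²·0.76 + 17.9²·0.62] + 263.846 = 335.12 + 263.846 = 598.966.
Reliability = 598.966 / 763.816 = 0.784.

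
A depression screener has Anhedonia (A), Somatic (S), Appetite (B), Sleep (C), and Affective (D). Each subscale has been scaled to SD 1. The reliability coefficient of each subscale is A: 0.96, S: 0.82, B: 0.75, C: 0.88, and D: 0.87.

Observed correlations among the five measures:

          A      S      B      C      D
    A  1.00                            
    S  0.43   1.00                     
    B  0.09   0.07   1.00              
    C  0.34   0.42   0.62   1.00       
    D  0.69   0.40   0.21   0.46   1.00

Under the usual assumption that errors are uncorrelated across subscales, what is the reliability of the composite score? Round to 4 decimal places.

0.9422

Var(A+S+B+C+D) = 5 + 2·[0.43 + 0.09 + 0.34 + 0.69 + 0.07 + 0.42 + 0.40 + 0.62 + 0.21 + 0.46] = 5 + 7.46 = 12.46.
With uncorrelated errors the cross-covariances are all true-score covariance, so they carry over unchanged; only the diagonal terms shrink to ρᵢσᵢ².
True-score variance = [0.96 + 0.82 + 0.75 + 0.88 + 0.87] + 7.46 = 4.28 + 7.46 = 11.74.
Reliability = 11.74 / 12.46 = 0.9422.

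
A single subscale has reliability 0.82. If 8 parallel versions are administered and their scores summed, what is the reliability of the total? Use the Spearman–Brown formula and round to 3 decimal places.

ρ_k = kρ / (1 + (k−1)ρ) = 8·0.82 / (1 + 7·0.82) = 6.560 / 6.740 = 0.973.

0.973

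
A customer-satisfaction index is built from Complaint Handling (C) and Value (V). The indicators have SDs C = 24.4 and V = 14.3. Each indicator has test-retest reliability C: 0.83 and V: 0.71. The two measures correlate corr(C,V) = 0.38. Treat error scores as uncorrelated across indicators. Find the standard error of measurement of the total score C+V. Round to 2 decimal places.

Var(total) = 799.85 + 265.179 = 1065.03.
True-score variance = 639.337 + 265.179 = 904.516, so reliability = 0.8493.
Error variance = 1065.03 − 904.516 = 160.513; SEM = √160.513 = 12.67.

12.67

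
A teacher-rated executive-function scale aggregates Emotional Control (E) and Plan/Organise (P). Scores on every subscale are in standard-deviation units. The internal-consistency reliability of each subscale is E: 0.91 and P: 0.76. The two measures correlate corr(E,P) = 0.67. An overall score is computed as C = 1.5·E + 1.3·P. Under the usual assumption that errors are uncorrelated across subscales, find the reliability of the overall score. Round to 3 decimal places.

Var(C) = 1.5² + 1.3² + 2·[1.95·0.67] = 3.94 + 2.613 = 6.553.
Because errors are independent across components, Cov(Tᵢ,Tⱼ) = Cov(Xᵢ,Xⱼ); the off-diagonal part of the true-score variance is the same as above.
True-score variance = [1.5²·0.91 + 1.3²·0.76] + 2.613 = 3.3319 + 2.613 = 5.9449.
Reliability = 5.9449 / 6.553 = 0.907.

0.907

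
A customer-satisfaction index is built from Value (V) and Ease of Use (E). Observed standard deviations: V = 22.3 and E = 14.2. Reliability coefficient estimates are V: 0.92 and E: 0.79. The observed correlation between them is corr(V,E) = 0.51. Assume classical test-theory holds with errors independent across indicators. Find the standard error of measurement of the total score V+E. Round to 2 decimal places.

9.06

Var(total) = 698.93 + 322.993 = 1021.92.
True-score variance = 616.802 + 322.993 = 939.796, so reliability = 0.9196.
Error variance = 1021.92 − 939.796 = 82.1276; SEM = √82.1276 = 9.06.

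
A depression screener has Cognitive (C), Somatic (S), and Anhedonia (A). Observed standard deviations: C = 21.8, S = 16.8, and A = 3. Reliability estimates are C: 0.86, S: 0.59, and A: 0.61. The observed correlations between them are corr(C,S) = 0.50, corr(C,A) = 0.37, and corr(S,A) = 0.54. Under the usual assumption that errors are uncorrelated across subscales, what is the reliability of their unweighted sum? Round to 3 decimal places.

Var(C+S+A) = 21.8² + 16.8² + 3² + 2·[21.8·16.8·0.50 + 21.8·3·0.37 + 16.8·3·0.54] = 766.48 + 469.068 = 1235.55.
With uncorrelated errors the cross-covariances are all true-score covariance, so they carry over unchanged; only the diagonal terms shrink to ρᵢσᵢ².
True-score variance = [21.8²·0.86 + 16.8²·0.59 + 3²·0.61] + 469.068 = 580.718 + 469.068 = 1049.79.
Reliability = 1049.79 / 1235.55 = 0.850.

0.850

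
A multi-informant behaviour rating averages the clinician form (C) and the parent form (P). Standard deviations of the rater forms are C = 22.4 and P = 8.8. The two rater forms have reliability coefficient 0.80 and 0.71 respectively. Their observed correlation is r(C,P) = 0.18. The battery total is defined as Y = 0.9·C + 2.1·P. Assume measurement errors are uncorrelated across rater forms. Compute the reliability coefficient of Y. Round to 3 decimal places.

Var(Y) = 0.9²·22.4² + 2.1²·8.8² + 2·[1.89·22.4·8.8·0.18] = 747.936 + 134.12 = 882.056.
With uncorrelated errors the cross-covariances are all true-score covariance, so they carry over unchanged; only the diagonal terms shrink to ρᵢσᵢ².
True-score variance = [0.9²·22.4²·0.80 + 2.1²·8.8²·0.71] + 134.12 = 567.613 + 134.12 = 701.733.
Reliability = 701.733 / 882.056 = 0.796.

0.796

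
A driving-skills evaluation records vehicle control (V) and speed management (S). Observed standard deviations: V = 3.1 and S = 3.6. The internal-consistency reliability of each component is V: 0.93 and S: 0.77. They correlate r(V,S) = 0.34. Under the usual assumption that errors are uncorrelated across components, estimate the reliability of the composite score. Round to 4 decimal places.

0.8789

Var(V+S) = 3.1² + 3.6² + 2·[3.1·3.6·0.34] = 22.57 + 7.5888 = 30.1588.
Because errors are independent across components, Cov(Tᵢ,Tⱼ) = Cov(Xᵢ,Xⱼ); the off-diagonal part of the true-score variance is the same as above.
True-score variance = [3.1²·0.93 + 3.6²·0.77] + 7.5888 = 18.9165 + 7.5888 = 26.5053.
Reliability = 26.5053 / 30.1588 = 0.8789.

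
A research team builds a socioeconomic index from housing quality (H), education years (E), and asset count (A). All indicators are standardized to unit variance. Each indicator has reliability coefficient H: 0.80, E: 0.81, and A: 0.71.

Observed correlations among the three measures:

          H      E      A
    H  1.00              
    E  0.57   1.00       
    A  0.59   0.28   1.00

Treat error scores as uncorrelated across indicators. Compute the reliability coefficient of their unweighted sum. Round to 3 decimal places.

Var(H+E+A) = 3 + 2·[0.57 + 0.59 + 0.28] = 3 + 2.88 = 5.88.
With uncorrelated errors the cross-covariances are all true-score covariance, so they carry over unchanged; only the diagonal terms shrink to ρᵢσᵢ².
True-score variance = [0.80 + 0.81 + 0.71] + 2.88 = 2.32 + 2.88 = 5.2.
Reliability = 5.2 / 5.88 = 0.884.

0.884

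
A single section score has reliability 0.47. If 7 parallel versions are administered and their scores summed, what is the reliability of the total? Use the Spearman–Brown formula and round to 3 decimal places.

ρ_k = kρ / (1 + (k−1)ρ) = 7·0.47 / (1 + 6·0.47) = 3.290 / 3.820 = 0.861.

0.861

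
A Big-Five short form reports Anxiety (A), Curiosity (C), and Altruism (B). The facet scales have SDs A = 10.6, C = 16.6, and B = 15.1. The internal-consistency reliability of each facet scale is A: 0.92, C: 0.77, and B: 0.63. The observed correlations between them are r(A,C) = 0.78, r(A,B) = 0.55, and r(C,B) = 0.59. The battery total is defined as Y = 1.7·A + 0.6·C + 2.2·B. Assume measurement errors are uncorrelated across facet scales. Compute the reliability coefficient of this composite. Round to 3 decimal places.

Var(Y) = 1.7²·10.6² + 0.6²·16.6² + 2.2²·15.1² + 2·[1.02·10.6·16.6·0.78 + 3.74·10.6·15.1·0.55 + 1.32·16.6·15.1·0.59] = 1527.49 + 1328.9 = 2856.39.
Because errors are independent across components, Cov(Tᵢ,Tⱼ) = Cov(Xᵢ,Xⱼ); the off-diagonal part of the true-score variance is the same as above.
True-score variance = [1.7²·10.6²·0.92 + 0.6²·16.6²·0.77 + 2.2²·15.1²·0.63] + 1328.9 = 1070.38 + 1328.9 = 2399.28.
Reliability = 2399.28 / 2856.39 = 0.840.

0.840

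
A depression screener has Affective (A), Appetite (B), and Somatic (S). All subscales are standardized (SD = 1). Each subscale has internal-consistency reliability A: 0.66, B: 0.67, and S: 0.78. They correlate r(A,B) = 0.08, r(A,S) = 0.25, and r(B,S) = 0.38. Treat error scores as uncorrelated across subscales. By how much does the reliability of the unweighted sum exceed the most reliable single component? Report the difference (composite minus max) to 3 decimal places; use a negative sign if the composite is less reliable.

Var(sum) = 3 + 1.42 = 4.42; true-score variance = 2.11 + 1.42 = 3.53; composite reliability = 0.7986.
Max component reliability = 0.7800.
Difference = 0.7986 − 0.7800 = 0.019.

0.019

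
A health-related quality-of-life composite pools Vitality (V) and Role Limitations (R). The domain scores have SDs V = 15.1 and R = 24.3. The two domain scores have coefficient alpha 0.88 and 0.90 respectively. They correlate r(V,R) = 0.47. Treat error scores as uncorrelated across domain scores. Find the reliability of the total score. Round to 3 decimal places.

Var(V+R) = 15.1² + 24.3² + 2·[15.1·24.3·0.47] = 818.5 + 344.914 = 1163.41.
Because errors are independent across components, Cov(Tᵢ,Tⱼ) = Cov(Xᵢ,Xⱼ); the off-diagonal part of the true-score variance is the same as above.
True-score variance = [15.1²·0.88 + 24.3²·0.90] + 344.914 = 732.09 + 344.914 = 1077.
Reliability = 1077 / 1163.41 = 0.926.

0.926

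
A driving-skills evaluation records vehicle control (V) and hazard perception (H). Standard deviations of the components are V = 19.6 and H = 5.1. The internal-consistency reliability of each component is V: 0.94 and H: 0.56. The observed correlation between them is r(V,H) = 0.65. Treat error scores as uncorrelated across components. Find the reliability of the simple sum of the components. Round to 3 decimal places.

Var(V+H) = 19.6² + 5.1² + 2·[19.6·5.1·0.65] = 410.17 + 129.948 = 540.118.
Because errors are independent across components, Cov(Tᵢ,Tⱼ) = Cov(Xᵢ,Xⱼ); the off-diagonal part of the true-score variance is the same as above.
True-score variance = [19.6²·0.94 + 5.1²·0.56] + 129.948 = 375.676 + 129.948 = 505.624.
Reliability = 505.624 / 540.118 = 0.936.

0.936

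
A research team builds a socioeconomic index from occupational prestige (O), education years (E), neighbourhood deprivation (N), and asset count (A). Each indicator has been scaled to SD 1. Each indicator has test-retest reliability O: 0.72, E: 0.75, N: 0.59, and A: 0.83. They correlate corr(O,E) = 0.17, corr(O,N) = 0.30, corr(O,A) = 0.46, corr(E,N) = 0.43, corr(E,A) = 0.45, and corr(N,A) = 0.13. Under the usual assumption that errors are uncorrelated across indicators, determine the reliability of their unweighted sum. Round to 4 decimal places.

Var(O+E+N+A) = 4 + 2·[0.17 + 0.30 + 0.46 + 0.43 + 0.45 + 0.13] = 4 + 3.88 = 7.88.
With uncorrelated errors the cross-covariances are all true-score covariance, so they carry over unchanged; only the diagonal terms shrink to ρᵢσᵢ².
True-score variance = [0.72 + 0.75 + 0.59 + 0.83] + 3.88 = 2.89 + 3.88 = 6.77.
Reliability = 6.77 / 7.88 = 0.8591.

0.8591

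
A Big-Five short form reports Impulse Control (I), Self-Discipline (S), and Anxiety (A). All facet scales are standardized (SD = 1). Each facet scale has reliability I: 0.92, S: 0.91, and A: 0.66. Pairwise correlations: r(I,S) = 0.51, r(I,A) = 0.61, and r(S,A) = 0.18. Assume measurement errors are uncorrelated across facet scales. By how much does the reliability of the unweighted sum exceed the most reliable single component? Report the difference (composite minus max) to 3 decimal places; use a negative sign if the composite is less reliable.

-0.011

Var(sum) = 3 + 2.6 = 5.6; true-score variance = 2.49 + 2.6 = 5.09; composite reliability = 0.9089.
Max component reliability = 0.9200.
Difference = 0.9089 − 0.9200 = -0.011.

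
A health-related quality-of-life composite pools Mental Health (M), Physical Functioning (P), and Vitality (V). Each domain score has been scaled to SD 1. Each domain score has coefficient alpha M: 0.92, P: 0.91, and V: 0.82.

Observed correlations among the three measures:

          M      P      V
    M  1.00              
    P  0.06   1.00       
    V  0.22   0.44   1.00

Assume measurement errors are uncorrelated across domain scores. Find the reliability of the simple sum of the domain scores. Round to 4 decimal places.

Var(M+P+V) = 3 + 2·[0.06 + 0.22 + 0.44] = 3 + 1.44 = 4.44.
Under uncorrelated errors the observed covariances equal the true-score covariances, so only the own-variance terms attenuate.
True-score variance = [0.92 + 0.91 + 0.82] + 1.44 = 2.65 + 1.44 = 4.09.
Reliability = 4.09 / 4.44 = 0.9212.

0.9212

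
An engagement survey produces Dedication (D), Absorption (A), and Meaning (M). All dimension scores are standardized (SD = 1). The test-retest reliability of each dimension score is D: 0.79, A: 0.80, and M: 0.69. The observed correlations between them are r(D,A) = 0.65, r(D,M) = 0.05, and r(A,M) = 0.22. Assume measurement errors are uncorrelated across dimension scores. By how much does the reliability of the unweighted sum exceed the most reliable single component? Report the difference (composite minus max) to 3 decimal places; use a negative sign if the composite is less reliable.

0.051

Var(sum) = 3 + 1.84 = 4.84; true-score variance = 2.28 + 1.84 = 4.12; composite reliability = 0.8512.
Max component reliability = 0.8000.
Difference = 0.8512 − 0.8000 = 0.051.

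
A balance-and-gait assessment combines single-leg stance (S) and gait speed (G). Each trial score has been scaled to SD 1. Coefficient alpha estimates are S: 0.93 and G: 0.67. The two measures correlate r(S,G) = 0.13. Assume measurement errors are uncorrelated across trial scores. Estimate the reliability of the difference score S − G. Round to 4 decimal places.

0.7701

Var(S−G) = 1 + 1 − 2·0.13 = 2 − 0.26 = 1.74.
Because errors are independent across components, Cov(Tᵢ,Tⱼ) = Cov(Xᵢ,Xⱼ); the off-diagonal part of the true-score variance is the same as above.
True-score variance = [0.93 + 0.67] − 0.26 = 1.6 − 0.26 = 1.34.
Reliability = 1.34 / 1.74 = 0.7701.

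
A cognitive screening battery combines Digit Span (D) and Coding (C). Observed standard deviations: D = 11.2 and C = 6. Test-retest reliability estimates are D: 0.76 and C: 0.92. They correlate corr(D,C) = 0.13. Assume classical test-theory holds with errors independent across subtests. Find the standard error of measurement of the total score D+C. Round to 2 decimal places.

5.74

Var(total) = 161.44 + 17.472 = 178.912.
True-score variance = 128.454 + 17.472 = 145.926, so reliability = 0.8156.
Error variance = 178.912 − 145.926 = 32.9856; SEM = √32.9856 = 5.74.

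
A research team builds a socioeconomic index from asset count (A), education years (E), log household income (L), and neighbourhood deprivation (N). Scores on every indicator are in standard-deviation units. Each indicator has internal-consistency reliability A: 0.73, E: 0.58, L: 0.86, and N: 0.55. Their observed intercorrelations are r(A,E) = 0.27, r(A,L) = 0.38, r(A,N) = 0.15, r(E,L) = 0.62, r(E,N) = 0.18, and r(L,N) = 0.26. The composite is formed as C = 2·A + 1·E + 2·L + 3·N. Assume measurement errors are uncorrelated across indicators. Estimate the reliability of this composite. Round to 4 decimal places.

Var(C) = 2² + 1 + 2² + 3² + 2·[2·0.27 + 4·0.38 + 6·0.15 + 2·0.62 + 3·0.18 + 6·0.26] = 18 + 12.6 = 30.6.
Under uncorrelated errors the observed covariances equal the true-score covariances, so only the own-variance terms attenuate.
True-score variance = [2²·0.73 + 0.58 + 2²·0.86 + 3²·0.55] + 12.6 = 11.89 + 12.6 = 24.49.
Reliability = 24.49 / 30.6 = 0.8003.

0.8003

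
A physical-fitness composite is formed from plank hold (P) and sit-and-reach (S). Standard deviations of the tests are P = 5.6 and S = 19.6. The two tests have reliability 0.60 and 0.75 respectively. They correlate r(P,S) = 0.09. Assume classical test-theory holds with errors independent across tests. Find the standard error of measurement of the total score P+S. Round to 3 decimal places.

10.420

Var(total) = 415.52 + 19.7568 = 435.277.
True-score variance = 306.936 + 19.7568 = 326.693, so reliability = 0.7505.
Error variance = 435.277 − 326.693 = 108.584; SEM = √108.584 = 10.420.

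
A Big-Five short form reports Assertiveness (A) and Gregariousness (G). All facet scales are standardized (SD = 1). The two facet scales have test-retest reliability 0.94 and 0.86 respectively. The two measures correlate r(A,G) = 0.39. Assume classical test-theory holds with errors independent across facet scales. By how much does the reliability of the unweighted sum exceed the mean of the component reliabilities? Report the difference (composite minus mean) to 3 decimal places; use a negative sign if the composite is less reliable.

0.028

Var(sum) = 2 + 0.78 = 2.78; true-score variance = 1.8 + 0.78 = 2.58; composite reliability = 0.9281.
Mean component reliability = 0.9000.
Difference = 0.9281 − 0.9000 = 0.028.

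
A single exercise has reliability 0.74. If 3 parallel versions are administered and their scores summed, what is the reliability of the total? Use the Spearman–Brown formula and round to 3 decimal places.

0.895

ρ_k = kρ / (1 + (k−1)ρ) = 3·0.74 / (1 + 2·0.74) = 2.220 / 2.480 = 0.895.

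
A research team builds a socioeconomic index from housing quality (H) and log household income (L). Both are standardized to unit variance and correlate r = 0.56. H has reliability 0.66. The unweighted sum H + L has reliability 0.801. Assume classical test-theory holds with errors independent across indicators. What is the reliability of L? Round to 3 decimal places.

0.719

Var(H+L) = 2 + 2·0.56 = 3.120.
True-score variance = ρ_H + ρ_L + 2·0.56, so 0.801 = (0.66 + ρ_L + 1.12) / 3.120.
ρ_L = 0.801·3.120 − 0.66 − 1.12 = 0.719.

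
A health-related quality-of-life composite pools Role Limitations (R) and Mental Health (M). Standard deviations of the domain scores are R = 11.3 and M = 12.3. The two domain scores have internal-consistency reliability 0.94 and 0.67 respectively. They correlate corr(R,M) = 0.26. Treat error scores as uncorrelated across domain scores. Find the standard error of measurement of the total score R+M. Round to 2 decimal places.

Var(total) = 278.98 + 72.2748 = 351.255.
True-score variance = 221.393 + 72.2748 = 293.668, so reliability = 0.8361.
Error variance = 351.255 − 293.668 = 57.5871; SEM = √57.5871 = 7.59.

7.59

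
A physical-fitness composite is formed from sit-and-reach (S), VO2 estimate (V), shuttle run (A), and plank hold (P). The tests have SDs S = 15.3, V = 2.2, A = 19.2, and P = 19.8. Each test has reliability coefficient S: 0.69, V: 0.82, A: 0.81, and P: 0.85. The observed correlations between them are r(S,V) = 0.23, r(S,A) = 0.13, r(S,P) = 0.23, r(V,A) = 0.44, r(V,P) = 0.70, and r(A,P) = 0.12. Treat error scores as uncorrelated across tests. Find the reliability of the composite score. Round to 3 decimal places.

Var(S+V+A+P) = 15.3² + 2.2² + 19.2² + 19.8² + 2·[15.3·2.2·0.23 + 15.3·19.2·0.13 + 15.3·19.8·0.23 + 2.2·19.2·0.44 + 2.2·19.8·0.70 + 19.2·19.8·0.12] = 999.61 + 420.607 = 1420.22.
With uncorrelated errors the cross-covariances are all true-score covariance, so they carry over unchanged; only the diagonal terms shrink to ρᵢσᵢ².
True-score variance = [15.3²·0.69 + 2.2²·0.82 + 19.2²·0.81 + 19.8²·0.85] + 420.607 = 797.323 + 420.607 = 1217.93.
Reliability = 1217.93 / 1420.22 = 0.858.

0.858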